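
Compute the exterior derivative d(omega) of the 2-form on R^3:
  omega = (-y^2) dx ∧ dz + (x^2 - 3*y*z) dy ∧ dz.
d(omega) = (2*x + 2*y) dx ∧ dy ∧ dz

For a 2-form omega = sum_{i<j} g_{ij} dx_i ∧ dx_j, the exterior derivative is
  d(omega) = sum_{i<j} d(g_{ij}) ∧ dx_i ∧ dx_j = sum_{i<j, k} (∂g_{ij}/∂x_k) dx_k ∧ dx_i ∧ dx_j.
Expand each term, using dx_k ∧ dx_i ∧ dx_j = sgn(permutation) dx_{(a)} ∧ dx_{(b)} ∧ dx_{(c)} with (a < b < c) sorted:
  d(-y^2) includes (∂/∂y)(-y^2) dy = (-2*y) dy, which multiplied by dx ∧ dz gives (2*y) dx ∧ dy ∧ dz
  d(x^2 - 3*y*z) includes (∂/∂x)(x^2 - 3*y*z) dx = (2*x) dx, which multiplied by dy ∧ dz gives (2*x) dx ∧ dy ∧ dz
Collecting like 3-forms: d(omega) = (2*x + 2*y) dx ∧ dy ∧ dz.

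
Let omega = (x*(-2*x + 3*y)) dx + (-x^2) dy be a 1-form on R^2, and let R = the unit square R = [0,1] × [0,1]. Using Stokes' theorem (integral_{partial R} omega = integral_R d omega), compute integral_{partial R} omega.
integral_(partial R) omega = -5/2

Stokes: integral_partial_R omega = integral_R d omega with d omega = (∂Q/∂x - ∂P/∂y) dx ∧ dy.
  ∂Q/∂x = -2*x
  ∂P/∂y = 3*x
  integrand = ∂Q/∂x - ∂P/∂y = -5*x.
Integrating over R: integral_0^1 integral_0^1 (-5*x) dx dy = -5/2.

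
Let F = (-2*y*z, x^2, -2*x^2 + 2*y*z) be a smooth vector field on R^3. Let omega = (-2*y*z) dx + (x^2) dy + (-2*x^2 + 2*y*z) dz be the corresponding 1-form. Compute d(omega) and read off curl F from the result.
d(omega) = (2*z) dy ∧ dz + (4*x - 2*y) dz ∧ dx + (2*x + 2*z) dx ∧ dy; curl F = (2*z, 4*x - 2*y, 2*x + 2*z)

d omega = sum_{i<j} (∂f_j/∂x_i - ∂f_i/∂x_j) dx_i ∧ dx_j. Under the identification (dy ∧ dz, dz ∧ dx, dx ∧ dy) ↔ (e_x, e_y, e_z), the coefficients are exactly the components of curl F. Compute:
  ∂R/∂y - ∂Q/∂z = (2*z) - (0) = 2*z
  ∂P/∂z - ∂R/∂x = (-2*y) - (-4*x) = 4*x - 2*y
  ∂Q/∂x - ∂P/∂y = (2*x) - (-2*z) = 2*x + 2*z.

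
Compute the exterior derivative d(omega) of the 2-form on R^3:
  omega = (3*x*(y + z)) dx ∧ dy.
d(omega) = (3*x) dx ∧ dy ∧ dz

For a 2-form omega = sum_{i<j} g_{ij} dx_i ∧ dx_j, the exterior derivative is
  d(omega) = sum_{i<j} d(g_{ij}) ∧ dx_i ∧ dx_j = sum_{i<j, k} (∂g_{ij}/∂x_k) dx_k ∧ dx_i ∧ dx_j.
Expand each term, using dx_k ∧ dx_i ∧ dx_j = sgn(permutation) dx_{(a)} ∧ dx_{(b)} ∧ dx_{(c)} with (a < b < c) sorted:
  d(3*x*(y + z)) includes (∂/∂z)(3*x*(y + z)) dz = (3*x) dz, which multiplied by dx ∧ dy gives (3*x) dx ∧ dy ∧ dz
Collecting like 3-forms: d(omega) = (3*x) dx ∧ dy ∧ dz.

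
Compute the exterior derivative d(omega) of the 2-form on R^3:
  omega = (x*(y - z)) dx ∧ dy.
d(omega) = (-x) dx ∧ dy ∧ dz

For a 2-form omega = sum_{i<j} g_{ij} dx_i ∧ dx_j, the exterior derivative is
  d(omega) = sum_{i<j} d(g_{ij}) ∧ dx_i ∧ dx_j = sum_{i<j, k} (∂g_{ij}/∂x_k) dx_k ∧ dx_i ∧ dx_j.
Expand each term, using dx_k ∧ dx_i ∧ dx_j = sgn(permutation) dx_{(a)} ∧ dx_{(b)} ∧ dx_{(c)} with (a < b < c) sorted:
  d(x*(y - z)) includes (∂/∂z)(x*(y - z)) dz = (-x) dz, which multiplied by dx ∧ dy gives (-x) dx ∧ dy ∧ dz
Collecting like 3-forms: d(omega) = (-x) dx ∧ dy ∧ dz.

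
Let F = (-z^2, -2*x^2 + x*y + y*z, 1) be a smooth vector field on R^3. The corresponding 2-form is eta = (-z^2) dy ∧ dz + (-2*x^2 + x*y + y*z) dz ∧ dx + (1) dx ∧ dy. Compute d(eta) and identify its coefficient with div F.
d(eta) = (x + z) dx ∧ dy ∧ dz; div F = x + z

For a 2-form in R^3 of the form above, applying d gives a 3-form with coefficient ∂P/∂x + ∂Q/∂y + ∂R/∂z:
  ∂P/∂x = 0
  ∂Q/∂y = x + z
  ∂R/∂z = 0
Sum = x + z, which is exactly div F.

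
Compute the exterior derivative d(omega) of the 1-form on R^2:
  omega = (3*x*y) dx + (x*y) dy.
d(omega) = (-3*x + y) dx ∧ dy

For a 1-form omega = sum_i f_i dx_i, the exterior derivative is
  d(omega) = sum_{i < j} (∂f_j/∂x_i - ∂f_i/∂x_j) dx_i ∧ dx_j.
  coefficient of dx ∧ dy: ∂f_2/∂x - ∂f_1/∂y = ∂(x*y)/∂x - ∂(3*x*y)/∂y = -3*x + y
Assembling: d(omega) = (-3*x + y) dx ∧ dy.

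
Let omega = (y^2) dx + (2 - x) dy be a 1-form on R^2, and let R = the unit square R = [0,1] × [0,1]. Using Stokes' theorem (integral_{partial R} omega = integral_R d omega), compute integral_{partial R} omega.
integral_(partial R) omega = -2

Stokes: integral_partial_R omega = integral_R d omega with d omega = (∂Q/∂x - ∂P/∂y) dx ∧ dy.
  ∂Q/∂x = -1
  ∂P/∂y = 2*y
  integrand = ∂Q/∂x - ∂P/∂y = -2*y - 1.
Integrating over R: integral_0^1 integral_0^1 (-2*y - 1) dx dy = -2.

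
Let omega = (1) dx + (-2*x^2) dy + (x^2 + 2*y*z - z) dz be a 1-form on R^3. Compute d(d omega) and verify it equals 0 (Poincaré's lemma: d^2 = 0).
d(d omega) = 0

Step 1: d omega = sum_{i<j} (∂f_j/∂x_i - ∂f_i/∂x_j) dx_i ∧ dx_j:
  coeff of dx ∧ dy: -4*x
  coeff of dx ∧ dz: 2*x
  coeff of dy ∧ dz: 2*z
Step 2: Apply d again to each 2-form coefficient. The only possible 3-form in R^3 is dx ∧ dy ∧ dz, with coefficient
  ∂(coeff of dy∧dz)/∂x - ∂(coeff of dx∧dz)/∂y + ∂(coeff of dx∧dy)/∂z
  = ∂/∂x (2*z) - ∂/∂y (2*x) + ∂/∂z (-4*x).
Each of these terms simplifies to sums of mixed partials that cancel in pairs. The result is 0 (by equality of mixed partials for smooth functions — Schwarz / Clairaut).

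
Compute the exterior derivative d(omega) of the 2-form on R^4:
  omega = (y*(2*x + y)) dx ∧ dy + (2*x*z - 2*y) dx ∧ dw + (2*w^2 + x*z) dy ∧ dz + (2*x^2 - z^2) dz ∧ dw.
d(omega) = (2) dx ∧ dy ∧ dw + (2*x) dx ∧ dz ∧ dw + (z) dx ∧ dy ∧ dz + (4*w) dy ∧ dz ∧ dw

For a 2-form omega = sum_{i<j} g_{ij} dx_i ∧ dx_j, the exterior derivative is
  d(omega) = sum_{i<j} d(g_{ij}) ∧ dx_i ∧ dx_j = sum_{i<j, k} (∂g_{ij}/∂x_k) dx_k ∧ dx_i ∧ dx_j.
Expand each term, using dx_k ∧ dx_i ∧ dx_j = sgn(permutation) dx_{(a)} ∧ dx_{(b)} ∧ dx_{(c)} with (a < b < c) sorted:
  d(2*x*z - 2*y) includes (∂/∂y)(2*x*z - 2*y) dy = (-2) dy, which multiplied by dx ∧ dw gives (2) dx ∧ dy ∧ dw
  d(2*x*z - 2*y) includes (∂/∂z)(2*x*z - 2*y) dz = (2*x) dz, which multiplied by dx ∧ dw gives (-2*x) dx ∧ dz ∧ dw
  d(2*w^2 + x*z) includes (∂/∂x)(2*w^2 + x*z) dx = (z) dx, which multiplied by dy ∧ dz gives (z) dx ∧ dy ∧ dz
  d(2*w^2 + x*z) includes (∂/∂w)(2*w^2 + x*z) dw = (4*w) dw, which multiplied by dy ∧ dz gives (4*w) dy ∧ dz ∧ dw
  d(2*x^2 - z^2) includes (∂/∂x)(2*x^2 - z^2) dx = (4*x) dx, which multiplied by dz ∧ dw gives (4*x) dx ∧ dz ∧ dw
Collecting like 3-forms: d(omega) = (2) dx ∧ dy ∧ dw + (2*x) dx ∧ dz ∧ dw + (z) dx ∧ dy ∧ dz + (4*w) dy ∧ dz ∧ dw.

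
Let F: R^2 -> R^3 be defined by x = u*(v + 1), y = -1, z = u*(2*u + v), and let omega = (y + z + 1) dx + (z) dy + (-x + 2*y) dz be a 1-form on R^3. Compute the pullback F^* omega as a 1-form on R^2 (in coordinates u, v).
F^* omega = (-2*u^2*v - 2*u^2 - 8*u - 2*v) du + (u*(2*u^2 - u - 2)) dv

Using F^*(f dg) = (f ∘ F) d(g ∘ F), substitute each coordinate x_i by F_i(u, v) in f_i, and replace dx_i by d F_i = (∂F_i/∂u) du + (∂F_i/∂v) dv.
  For the x component: f_1(F) = u*(2*u + v); d F_1 = (v + 1) du + (u) dv
  For the y component: f_2(F) = u*(2*u + v); d F_2 = (0) du + (0) dv
  For the z component: f_3(F) = -u*v - u - 2; d F_3 = (4*u + v) du + (u) dv
Combining and collecting du, dv coefficients:
  coeff of du: -2*u^2*v - 2*u^2 - 8*u - 2*v
  coeff of dv: u*(2*u^2 - u - 2)
F^* omega = (-2*u^2*v - 2*u^2 - 8*u - 2*v) du + (u*(2*u^2 - u - 2)) dv.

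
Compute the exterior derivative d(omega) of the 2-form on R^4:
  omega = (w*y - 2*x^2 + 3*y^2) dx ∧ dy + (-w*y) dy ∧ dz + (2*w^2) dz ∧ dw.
d(omega) = (y) dx ∧ dy ∧ dw + (-y) dy ∧ dz ∧ dw

For a 2-form omega = sum_{i<j} g_{ij} dx_i ∧ dx_j, the exterior derivative is
  d(omega) = sum_{i<j} d(g_{ij}) ∧ dx_i ∧ dx_j = sum_{i<j, k} (∂g_{ij}/∂x_k) dx_k ∧ dx_i ∧ dx_j.
Expand each term, using dx_k ∧ dx_i ∧ dx_j = sgn(permutation) dx_{(a)} ∧ dx_{(b)} ∧ dx_{(c)} with (a < b < c) sorted:
  d(w*y - 2*x^2 + 3*y^2) includes (∂/∂w)(w*y - 2*x^2 + 3*y^2) dw = (y) dw, which multiplied by dx ∧ dy gives (y) dx ∧ dy ∧ dw
  d(-w*y) includes (∂/∂w)(-w*y) dw = (-y) dw, which multiplied by dy ∧ dz gives (-y) dy ∧ dz ∧ dw
Collecting like 3-forms: d(omega) = (y) dx ∧ dy ∧ dw + (-y) dy ∧ dz ∧ dw.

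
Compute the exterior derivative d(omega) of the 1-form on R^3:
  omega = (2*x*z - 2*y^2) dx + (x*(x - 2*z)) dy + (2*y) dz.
d(omega) = (2*x + 4*y - 2*z) dx ∧ dy + (-2*x) dx ∧ dz + (2*x + 2) dy ∧ dz

For a 1-form omega = sum_i f_i dx_i, the exterior derivative is
  d(omega) = sum_{i < j} (∂f_j/∂x_i - ∂f_i/∂x_j) dx_i ∧ dx_j.
  coefficient of dx ∧ dy: ∂f_2/∂x - ∂f_1/∂y = ∂(x*(x - 2*z))/∂x - ∂(2*x*z - 2*y^2)/∂y = 2*x + 4*y - 2*z
  coefficient of dx ∧ dz: ∂f_3/∂x - ∂f_1/∂z = ∂(2*y)/∂x - ∂(2*x*z - 2*y^2)/∂z = -2*x
  coefficient of dy ∧ dz: ∂f_3/∂y - ∂f_2/∂z = ∂(2*y)/∂y - ∂(x*(x - 2*z))/∂z = 2*x + 2
Assembling: d(omega) = (2*x + 4*y - 2*z) dx ∧ dy + (-2*x) dx ∧ dz + (2*x + 2) dy ∧ dz.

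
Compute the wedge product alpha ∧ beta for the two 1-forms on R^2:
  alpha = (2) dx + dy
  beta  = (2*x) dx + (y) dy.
alpha ∧ beta = (-2*x + 2*y) dx ∧ dy

Distribute the wedge, using dx_i ∧ dx_j = -dx_j ∧ dx_i and dx_i ∧ dx_i = 0. For each pair (i, j) with i < j, the coefficient of dx_i ∧ dx_j in alpha ∧ beta is (alpha_i * beta_j - alpha_j * beta_i). Collecting: alpha ∧ beta = (-2*x + 2*y) dx ∧ dy.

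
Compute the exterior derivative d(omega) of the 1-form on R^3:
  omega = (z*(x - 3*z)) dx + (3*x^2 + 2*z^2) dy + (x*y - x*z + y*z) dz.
d(omega) = (6*x) dx ∧ dy + (-x + y + 5*z) dx ∧ dz + (x - 3*z) dy ∧ dz

For a 1-form omega = sum_i f_i dx_i, the exterior derivative is
  d(omega) = sum_{i < j} (∂f_j/∂x_i - ∂f_i/∂x_j) dx_i ∧ dx_j.
  coefficient of dx ∧ dy: ∂f_2/∂x - ∂f_1/∂y = ∂(3*x^2 + 2*z^2)/∂x - ∂(z*(x - 3*z))/∂y = 6*x
  coefficient of dx ∧ dz: ∂f_3/∂x - ∂f_1/∂z = ∂(x*y - x*z + y*z)/∂x - ∂(z*(x - 3*z))/∂z = -x + y + 5*z
  coefficient of dy ∧ dz: ∂f_3/∂y - ∂f_2/∂z = ∂(x*y - x*z + y*z)/∂y - ∂(3*x^2 + 2*z^2)/∂z = x - 3*z
Assembling: d(omega) = (6*x) dx ∧ dy + (-x + y + 5*z) dx ∧ dz + (x - 3*z) dy ∧ dz.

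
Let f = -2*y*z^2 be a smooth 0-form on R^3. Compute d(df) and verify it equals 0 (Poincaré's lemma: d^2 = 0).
d(df) = 0

Step 1: df = sum_i (∂f/∂x_i) dx_i = (0) dx + (-2*z^2) dy + (-4*y*z) dz.
Step 2: Apply d again. Using the 1-form formula, the coefficient of dx ∧ dy in d(df) is ∂^2 f/∂x ∂y - ∂^2 f/∂y ∂x = (0) - (0) = 0 (equality of mixed partials for smooth f).
Similarly for dx ∧ dz and dy ∧ dz — all coefficients vanish. So d(df) = 0.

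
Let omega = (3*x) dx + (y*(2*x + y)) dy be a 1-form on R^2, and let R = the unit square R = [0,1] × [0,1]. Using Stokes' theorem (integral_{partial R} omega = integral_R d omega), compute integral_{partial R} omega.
integral_(partial R) omega = 1

Stokes: integral_partial_R omega = integral_R d omega with d omega = (∂Q/∂x - ∂P/∂y) dx ∧ dy.
  ∂Q/∂x = 2*y
  ∂P/∂y = 0
  integrand = ∂Q/∂x - ∂P/∂y = 2*y.
Integrating over R: integral_0^1 integral_0^1 (2*y) dx dy = 1.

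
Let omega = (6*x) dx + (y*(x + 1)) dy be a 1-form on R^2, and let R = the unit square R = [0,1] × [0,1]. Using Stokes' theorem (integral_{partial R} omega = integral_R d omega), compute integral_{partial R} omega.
integral_(partial R) omega = 1/2

Stokes: integral_partial_R omega = integral_R d omega with d omega = (∂Q/∂x - ∂P/∂y) dx ∧ dy.
  ∂Q/∂x = y
  ∂P/∂y = 0
  integrand = ∂Q/∂x - ∂P/∂y = y.
Integrating over R: integral_0^1 integral_0^1 (y) dx dy = 1/2.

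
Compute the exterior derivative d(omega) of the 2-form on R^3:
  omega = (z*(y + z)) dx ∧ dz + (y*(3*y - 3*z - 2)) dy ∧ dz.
d(omega) = (-z) dx ∧ dy ∧ dz

For a 2-form omega = sum_{i<j} g_{ij} dx_i ∧ dx_j, the exterior derivative is
  d(omega) = sum_{i<j} d(g_{ij}) ∧ dx_i ∧ dx_j = sum_{i<j, k} (∂g_{ij}/∂x_k) dx_k ∧ dx_i ∧ dx_j.
Expand each term, using dx_k ∧ dx_i ∧ dx_j = sgn(permutation) dx_{(a)} ∧ dx_{(b)} ∧ dx_{(c)} with (a < b < c) sorted:
  d(z*(y + z)) includes (∂/∂y)(z*(y + z)) dy = (z) dy, which multiplied by dx ∧ dz gives (-z) dx ∧ dy ∧ dz
Collecting like 3-forms: d(omega) = (-z) dx ∧ dy ∧ dz.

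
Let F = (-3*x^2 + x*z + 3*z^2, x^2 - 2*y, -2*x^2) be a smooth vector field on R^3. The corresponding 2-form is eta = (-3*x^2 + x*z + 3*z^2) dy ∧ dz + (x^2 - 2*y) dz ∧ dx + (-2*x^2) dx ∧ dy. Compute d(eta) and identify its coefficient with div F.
d(eta) = (-6*x + z - 2) dx ∧ dy ∧ dz; div F = -6*x + z - 2

For a 2-form in R^3 of the form above, applying d gives a 3-form with coefficient ∂P/∂x + ∂Q/∂y + ∂R/∂z:
  ∂P/∂x = -6*x + z
  ∂Q/∂y = -2
  ∂R/∂z = 0
Sum = -6*x + z - 2, which is exactly div F.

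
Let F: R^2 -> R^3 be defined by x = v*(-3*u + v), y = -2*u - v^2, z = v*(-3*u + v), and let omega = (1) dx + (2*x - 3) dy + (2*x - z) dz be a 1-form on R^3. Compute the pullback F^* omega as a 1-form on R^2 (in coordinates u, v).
F^* omega = (9*u*v^2 + 12*u*v - 3*v^3 - 4*v^2 - 3*v + 6) du + (9*u^2*v + 3*u*v^2 - 3*u - 2*v^3 + 8*v) dv

Using F^*(f dg) = (f ∘ F) d(g ∘ F), substitute each coordinate x_i by F_i(u, v) in f_i, and replace dx_i by d F_i = (∂F_i/∂u) du + (∂F_i/∂v) dv.
  For the x component: f_1(F) = 1; d F_1 = (-3*v) du + (-3*u + 2*v) dv
  For the y component: f_2(F) = -6*u*v + 2*v^2 - 3; d F_2 = (-2) du + (-2*v) dv
  For the z component: f_3(F) = v*(-3*u + v); d F_3 = (-3*v) du + (-3*u + 2*v) dv
Combining and collecting du, dv coefficients:
  coeff of du: 9*u*v^2 + 12*u*v - 3*v^3 - 4*v^2 - 3*v + 6
  coeff of dv: 9*u^2*v + 3*u*v^2 - 3*u - 2*v^3 + 8*v
F^* omega = (9*u*v^2 + 12*u*v - 3*v^3 - 4*v^2 - 3*v + 6) du + (9*u^2*v + 3*u*v^2 - 3*u - 2*v^3 + 8*v) dv.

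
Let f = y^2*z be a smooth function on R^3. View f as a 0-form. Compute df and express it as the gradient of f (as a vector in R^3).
df = (0) dx + (2*y*z) dy + (y^2) dz; grad f = (0, 2*y*z, y^2)

For a 0-form f, d f = (∂f/∂x) dx + (∂f/∂y) dy + (∂f/∂z) dz. The components of the vector representation are exactly the entries of grad f in Cartesian coordinates:
  ∂f/∂x = 0
  ∂f/∂y = 2*y*z
  ∂f/∂z = y^2.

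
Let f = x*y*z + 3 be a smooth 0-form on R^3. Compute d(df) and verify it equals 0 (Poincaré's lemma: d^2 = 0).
d(df) = 0

Step 1: df = sum_i (∂f/∂x_i) dx_i = (y*z) dx + (x*z) dy + (x*y) dz.
Step 2: Apply d again. Using the 1-form formula, the coefficient of dx ∧ dy in d(df) is ∂^2 f/∂x ∂y - ∂^2 f/∂y ∂x = (z) - (z) = 0 (equality of mixed partials for smooth f).
Similarly for dx ∧ dz and dy ∧ dz — all coefficients vanish. So d(df) = 0.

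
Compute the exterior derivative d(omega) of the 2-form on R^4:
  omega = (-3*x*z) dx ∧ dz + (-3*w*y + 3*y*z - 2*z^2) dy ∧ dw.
d(omega) = (-3*y + 4*z) dy ∧ dz ∧ dw

For a 2-form omega = sum_{i<j} g_{ij} dx_i ∧ dx_j, the exterior derivative is
  d(omega) = sum_{i<j} d(g_{ij}) ∧ dx_i ∧ dx_j = sum_{i<j, k} (∂g_{ij}/∂x_k) dx_k ∧ dx_i ∧ dx_j.
Expand each term, using dx_k ∧ dx_i ∧ dx_j = sgn(permutation) dx_{(a)} ∧ dx_{(b)} ∧ dx_{(c)} with (a < b < c) sorted:
  d(-3*w*y + 3*y*z - 2*z^2) includes (∂/∂z)(-3*w*y + 3*y*z - 2*z^2) dz = (3*y - 4*z) dz, which multiplied by dy ∧ dw gives (-3*y + 4*z) dy ∧ dz ∧ dw
Collecting like 3-forms: d(omega) = (-3*y + 4*z) dy ∧ dz ∧ dw.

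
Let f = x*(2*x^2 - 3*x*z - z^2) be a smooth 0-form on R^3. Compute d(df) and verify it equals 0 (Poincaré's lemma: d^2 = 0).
d(df) = 0

Step 1: df = sum_i (∂f/∂x_i) dx_i = (6*x^2 - 6*x*z - z^2) dx + (0) dy + (x*(-3*x - 2*z)) dz.
Step 2: Apply d again. Using the 1-form formula, the coefficient of dx ∧ dy in d(df) is ∂^2 f/∂x ∂y - ∂^2 f/∂y ∂x = (0) - (0) = 0 (equality of mixed partials for smooth f).
Similarly for dx ∧ dz and dy ∧ dz — all coefficients vanish. So d(df) = 0.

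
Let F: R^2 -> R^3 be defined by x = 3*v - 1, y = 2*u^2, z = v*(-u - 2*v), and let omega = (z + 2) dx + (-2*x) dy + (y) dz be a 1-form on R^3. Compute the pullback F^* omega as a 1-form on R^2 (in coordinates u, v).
F^* omega = (2*u*(-u*v - 12*v + 4)) du + (-2*u^3 - 8*u^2*v - 3*u*v - 6*v^2 + 6) dv

Using F^*(f dg) = (f ∘ F) d(g ∘ F), substitute each coordinate x_i by F_i(u, v) in f_i, and replace dx_i by d F_i = (∂F_i/∂u) du + (∂F_i/∂v) dv.
  For the x component: f_1(F) = -u*v - 2*v^2 + 2; d F_1 = (0) du + (3) dv
  For the y component: f_2(F) = 2 - 6*v; d F_2 = (4*u) du + (0) dv
  For the z component: f_3(F) = 2*u^2; d F_3 = (-v) du + (-u - 4*v) dv
Combining and collecting du, dv coefficients:
  coeff of du: 2*u*(-u*v - 12*v + 4)
  coeff of dv: -2*u^3 - 8*u^2*v - 3*u*v - 6*v^2 + 6
F^* omega = (2*u*(-u*v - 12*v + 4)) du + (-2*u^3 - 8*u^2*v - 3*u*v - 6*v^2 + 6) dv.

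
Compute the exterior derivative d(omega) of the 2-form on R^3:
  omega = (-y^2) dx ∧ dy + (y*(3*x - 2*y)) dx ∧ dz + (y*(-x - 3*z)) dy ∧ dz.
d(omega) = (-3*x + 3*y) dx ∧ dy ∧ dz

For a 2-form omega = sum_{i<j} g_{ij} dx_i ∧ dx_j, the exterior derivative is
  d(omega) = sum_{i<j} d(g_{ij}) ∧ dx_i ∧ dx_j = sum_{i<j, k} (∂g_{ij}/∂x_k) dx_k ∧ dx_i ∧ dx_j.
Expand each term, using dx_k ∧ dx_i ∧ dx_j = sgn(permutation) dx_{(a)} ∧ dx_{(b)} ∧ dx_{(c)} with (a < b < c) sorted:
  d(y*(3*x - 2*y)) includes (∂/∂y)(y*(3*x - 2*y)) dy = (3*x - 4*y) dy, which multiplied by dx ∧ dz gives (-3*x + 4*y) dx ∧ dy ∧ dz
  d(y*(-x - 3*z)) includes (∂/∂x)(y*(-x - 3*z)) dx = (-y) dx, which multiplied by dy ∧ dz gives (-y) dx ∧ dy ∧ dz
Collecting like 3-forms: d(omega) = (-3*x + 3*y) dx ∧ dy ∧ dz.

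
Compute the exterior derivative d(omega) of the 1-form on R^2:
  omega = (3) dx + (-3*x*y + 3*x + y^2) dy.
d(omega) = (3 - 3*y) dx ∧ dy

For a 1-form omega = sum_i f_i dx_i, the exterior derivative is
  d(omega) = sum_{i < j} (∂f_j/∂x_i - ∂f_i/∂x_j) dx_i ∧ dx_j.
  coefficient of dx ∧ dy: ∂f_2/∂x - ∂f_1/∂y = ∂(-3*x*y + 3*x + y^2)/∂x - ∂(3)/∂y = 3 - 3*y
Assembling: d(omega) = (3 - 3*y) dx ∧ dy.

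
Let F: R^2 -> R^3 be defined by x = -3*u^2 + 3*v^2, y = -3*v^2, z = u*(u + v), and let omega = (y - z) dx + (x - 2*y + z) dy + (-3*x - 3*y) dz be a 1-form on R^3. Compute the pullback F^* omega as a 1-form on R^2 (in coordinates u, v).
F^* omega = (3*u*(8*u^2 + 5*u*v + 6*v^2)) du + (9*u^3 + 6*u^2*v - 12*u*v^2 - 72*v^3) dv

Using F^*(f dg) = (f ∘ F) d(g ∘ F), substitute each coordinate x_i by F_i(u, v) in f_i, and replace dx_i by d F_i = (∂F_i/∂u) du + (∂F_i/∂v) dv.
  For the x component: f_1(F) = -u^2 - u*v - 3*v^2; d F_1 = (-6*u) du + (6*v) dv
  For the y component: f_2(F) = -2*u^2 + u*v + 9*v^2; d F_2 = (0) du + (-6*v) dv
  For the z component: f_3(F) = 9*u^2; d F_3 = (2*u + v) du + (u) dv
Combining and collecting du, dv coefficients:
  coeff of du: 3*u*(8*u^2 + 5*u*v + 6*v^2)
  coeff of dv: 9*u^3 + 6*u^2*v - 12*u*v^2 - 72*v^3
F^* omega = (3*u*(8*u^2 + 5*u*v + 6*v^2)) du + (9*u^3 + 6*u^2*v - 12*u*v^2 - 72*v^3) dv.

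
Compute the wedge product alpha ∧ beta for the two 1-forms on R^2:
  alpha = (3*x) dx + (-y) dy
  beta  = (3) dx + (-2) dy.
alpha ∧ beta = (-6*x + 3*y) dx ∧ dy

Distribute the wedge, using dx_i ∧ dx_j = -dx_j ∧ dx_i and dx_i ∧ dx_i = 0. For each pair (i, j) with i < j, the coefficient of dx_i ∧ dx_j in alpha ∧ beta is (alpha_i * beta_j - alpha_j * beta_i). Collecting: alpha ∧ beta = (-6*x + 3*y) dx ∧ dy.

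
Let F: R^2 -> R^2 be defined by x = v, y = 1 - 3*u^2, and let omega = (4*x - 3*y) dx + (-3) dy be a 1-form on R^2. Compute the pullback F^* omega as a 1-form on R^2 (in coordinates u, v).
F^* omega = (18*u) du + (9*u^2 + 4*v - 3) dv

Using F^*(f dg) = (f ∘ F) d(g ∘ F), substitute each coordinate x_i by F_i(u, v) in f_i, and replace dx_i by d F_i = (∂F_i/∂u) du + (∂F_i/∂v) dv.
  For the x component: f_1(F) = 9*u^2 + 4*v - 3; d F_1 = (0) du + (1) dv
  For the y component: f_2(F) = -3; d F_2 = (-6*u) du + (0) dv
Combining and collecting du, dv coefficients:
  coeff of du: 18*u
  coeff of dv: 9*u^2 + 4*v - 3
F^* omega = (18*u) du + (9*u^2 + 4*v - 3) dv.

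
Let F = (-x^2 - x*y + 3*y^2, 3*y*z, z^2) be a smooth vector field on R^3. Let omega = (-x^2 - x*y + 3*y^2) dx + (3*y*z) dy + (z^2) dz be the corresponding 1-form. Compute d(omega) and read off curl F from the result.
d(omega) = (-3*y) dy ∧ dz + (0) dz ∧ dx + (x - 6*y) dx ∧ dy; curl F = (-3*y, 0, x - 6*y)

d omega = sum_{i<j} (∂f_j/∂x_i - ∂f_i/∂x_j) dx_i ∧ dx_j. Under the identification (dy ∧ dz, dz ∧ dx, dx ∧ dy) ↔ (e_x, e_y, e_z), the coefficients are exactly the components of curl F. Compute:
  ∂R/∂y - ∂Q/∂z = (0) - (3*y) = -3*y
  ∂P/∂z - ∂R/∂x = (0) - (0) = 0
  ∂Q/∂x - ∂P/∂y = (0) - (-x + 6*y) = x - 6*y.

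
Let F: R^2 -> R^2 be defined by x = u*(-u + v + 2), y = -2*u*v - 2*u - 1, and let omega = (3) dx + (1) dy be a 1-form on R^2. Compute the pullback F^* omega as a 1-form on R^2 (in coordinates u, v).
F^* omega = (-6*u + v + 4) du + (u) dv

Using F^*(f dg) = (f ∘ F) d(g ∘ F), substitute each coordinate x_i by F_i(u, v) in f_i, and replace dx_i by d F_i = (∂F_i/∂u) du + (∂F_i/∂v) dv.
  For the x component: f_1(F) = 3; d F_1 = (-2*u + v + 2) du + (u) dv
  For the y component: f_2(F) = 1; d F_2 = (-2*v - 2) du + (-2*u) dv
Combining and collecting du, dv coefficients:
  coeff of du: -6*u + v + 4
  coeff of dv: u
F^* omega = (-6*u + v + 4) du + (u) dv.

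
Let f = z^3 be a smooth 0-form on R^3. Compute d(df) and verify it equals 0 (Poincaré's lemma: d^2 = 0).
d(df) = 0

Step 1: df = sum_i (∂f/∂x_i) dx_i = (0) dx + (0) dy + (3*z^2) dz.
Step 2: Apply d again. Using the 1-form formula, the coefficient of dx ∧ dy in d(df) is ∂^2 f/∂x ∂y - ∂^2 f/∂y ∂x = (0) - (0) = 0 (equality of mixed partials for smooth f).
Similarly for dx ∧ dz and dy ∧ dz — all coefficients vanish. So d(df) = 0.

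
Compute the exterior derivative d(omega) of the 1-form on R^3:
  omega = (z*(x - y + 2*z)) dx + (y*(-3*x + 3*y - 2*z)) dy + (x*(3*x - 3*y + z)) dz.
d(omega) = (-3*y + z) dx ∧ dy + (5*x - 2*y - 3*z) dx ∧ dz + (-3*x + 2*y) dy ∧ dz

For a 1-form omega = sum_i f_i dx_i, the exterior derivative is
  d(omega) = sum_{i < j} (∂f_j/∂x_i - ∂f_i/∂x_j) dx_i ∧ dx_j.
  coefficient of dx ∧ dy: ∂f_2/∂x - ∂f_1/∂y = ∂(y*(-3*x + 3*y - 2*z))/∂x - ∂(z*(x - y + 2*z))/∂y = -3*y + z
  coefficient of dx ∧ dz: ∂f_3/∂x - ∂f_1/∂z = ∂(x*(3*x - 3*y + z))/∂x - ∂(z*(x - y + 2*z))/∂z = 5*x - 2*y - 3*z
  coefficient of dy ∧ dz: ∂f_3/∂y - ∂f_2/∂z = ∂(x*(3*x - 3*y + z))/∂y - ∂(y*(-3*x + 3*y - 2*z))/∂z = -3*x + 2*y
Assembling: d(omega) = (-3*y + z) dx ∧ dy + (5*x - 2*y - 3*z) dx ∧ dz + (-3*x + 2*y) dy ∧ dz.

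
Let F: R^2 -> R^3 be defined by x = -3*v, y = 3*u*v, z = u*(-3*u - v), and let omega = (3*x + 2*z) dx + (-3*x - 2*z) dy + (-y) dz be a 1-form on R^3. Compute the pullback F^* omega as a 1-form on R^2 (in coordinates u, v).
F^* omega = (9*v*(4*u^2 + u*v + 3*v)) du + (18*u^3 + 9*u^2*v + 18*u^2 + 33*u*v + 27*v) dv

Using F^*(f dg) = (f ∘ F) d(g ∘ F), substitute each coordinate x_i by F_i(u, v) in f_i, and replace dx_i by d F_i = (∂F_i/∂u) du + (∂F_i/∂v) dv.
  For the x component: f_1(F) = -6*u^2 - 2*u*v - 9*v; d F_1 = (0) du + (-3) dv
  For the y component: f_2(F) = 6*u^2 + 2*u*v + 9*v; d F_2 = (3*v) du + (3*u) dv
  For the z component: f_3(F) = -3*u*v; d F_3 = (-6*u - v) du + (-u) dv
Combining and collecting du, dv coefficients:
  coeff of du: 9*v*(4*u^2 + u*v + 3*v)
  coeff of dv: 18*u^3 + 9*u^2*v + 18*u^2 + 33*u*v + 27*v
F^* omega = (9*v*(4*u^2 + u*v + 3*v)) du + (18*u^3 + 9*u^2*v + 18*u^2 + 33*u*v + 27*v) dv.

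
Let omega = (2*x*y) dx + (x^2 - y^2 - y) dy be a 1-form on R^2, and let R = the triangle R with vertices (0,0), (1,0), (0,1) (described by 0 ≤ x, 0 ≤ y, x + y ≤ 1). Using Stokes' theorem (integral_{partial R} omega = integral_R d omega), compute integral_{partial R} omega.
integral_(partial R) omega = 0

Stokes: integral_partial_R omega = integral_R d omega with d omega = (∂Q/∂x - ∂P/∂y) dx ∧ dy.
  ∂Q/∂x = 2*x
  ∂P/∂y = 2*x
  integrand = ∂Q/∂x - ∂P/∂y = 0.
Integrating over R: integral_0^1 integral_0^{1-x} (0) dy dx = 0.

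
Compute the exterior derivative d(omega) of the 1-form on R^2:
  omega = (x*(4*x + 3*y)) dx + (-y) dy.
d(omega) = (-3*x) dx ∧ dy

For a 1-form omega = sum_i f_i dx_i, the exterior derivative is
  d(omega) = sum_{i < j} (∂f_j/∂x_i - ∂f_i/∂x_j) dx_i ∧ dx_j.
  coefficient of dx ∧ dy: ∂f_2/∂x - ∂f_1/∂y = ∂(-y)/∂x - ∂(x*(4*x + 3*y))/∂y = -3*x
Assembling: d(omega) = (-3*x) dx ∧ dy.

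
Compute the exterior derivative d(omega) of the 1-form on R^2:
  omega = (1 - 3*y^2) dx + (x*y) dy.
d(omega) = (7*y) dx ∧ dy

For a 1-form omega = sum_i f_i dx_i, the exterior derivative is
  d(omega) = sum_{i < j} (∂f_j/∂x_i - ∂f_i/∂x_j) dx_i ∧ dx_j.
  coefficient of dx ∧ dy: ∂f_2/∂x - ∂f_1/∂y = ∂(x*y)/∂x - ∂(1 - 3*y^2)/∂y = 7*y
Assembling: d(omega) = (7*y) dx ∧ dy.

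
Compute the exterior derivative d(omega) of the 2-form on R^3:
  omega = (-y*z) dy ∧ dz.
d(omega) = 0

For a 2-form omega = sum_{i<j} g_{ij} dx_i ∧ dx_j, the exterior derivative is
  d(omega) = sum_{i<j} d(g_{ij}) ∧ dx_i ∧ dx_j = sum_{i<j, k} (∂g_{ij}/∂x_k) dx_k ∧ dx_i ∧ dx_j.
Expand each term, using dx_k ∧ dx_i ∧ dx_j = sgn(permutation) dx_{(a)} ∧ dx_{(b)} ∧ dx_{(c)} with (a < b < c) sorted:

Collecting like 3-forms: d(omega) = 0.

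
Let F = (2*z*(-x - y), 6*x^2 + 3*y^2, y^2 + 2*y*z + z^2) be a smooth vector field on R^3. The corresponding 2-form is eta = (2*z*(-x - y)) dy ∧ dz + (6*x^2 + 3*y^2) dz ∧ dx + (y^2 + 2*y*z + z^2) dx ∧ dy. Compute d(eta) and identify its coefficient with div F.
d(eta) = (8*y) dx ∧ dy ∧ dz; div F = 8*y

For a 2-form in R^3 of the form above, applying d gives a 3-form with coefficient ∂P/∂x + ∂Q/∂y + ∂R/∂z:
  ∂P/∂x = -2*z
  ∂Q/∂y = 6*y
  ∂R/∂z = 2*y + 2*z
Sum = 8*y, which is exactly div F.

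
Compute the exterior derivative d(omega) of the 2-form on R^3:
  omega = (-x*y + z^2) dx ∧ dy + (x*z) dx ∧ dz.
d(omega) = (2*z) dx ∧ dy ∧ dz

For a 2-form omega = sum_{i<j} g_{ij} dx_i ∧ dx_j, the exterior derivative is
  d(omega) = sum_{i<j} d(g_{ij}) ∧ dx_i ∧ dx_j = sum_{i<j, k} (∂g_{ij}/∂x_k) dx_k ∧ dx_i ∧ dx_j.
Expand each term, using dx_k ∧ dx_i ∧ dx_j = sgn(permutation) dx_{(a)} ∧ dx_{(b)} ∧ dx_{(c)} with (a < b < c) sorted:
  d(-x*y + z^2) includes (∂/∂z)(-x*y + z^2) dz = (2*z) dz, which multiplied by dx ∧ dy gives (2*z) dx ∧ dy ∧ dz
Collecting like 3-forms: d(omega) = (2*z) dx ∧ dy ∧ dz.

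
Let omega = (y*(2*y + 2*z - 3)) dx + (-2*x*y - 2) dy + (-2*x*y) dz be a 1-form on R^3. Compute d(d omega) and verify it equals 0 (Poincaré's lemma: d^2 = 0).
d(d omega) = 0

Step 1: d omega = sum_{i<j} (∂f_j/∂x_i - ∂f_i/∂x_j) dx_i ∧ dx_j:
  coeff of dx ∧ dy: -6*y - 2*z + 3
  coeff of dx ∧ dz: -4*y
  coeff of dy ∧ dz: -2*x
Step 2: Apply d again to each 2-form coefficient. The only possible 3-form in R^3 is dx ∧ dy ∧ dz, with coefficient
  ∂(coeff of dy∧dz)/∂x - ∂(coeff of dx∧dz)/∂y + ∂(coeff of dx∧dy)/∂z
  = ∂/∂x (-2*x) - ∂/∂y (-4*y) + ∂/∂z (-6*y - 2*z + 3).
Each of these terms simplifies to sums of mixed partials that cancel in pairs. The result is 0 (by equality of mixed partials for smooth functions — Schwarz / Clairaut).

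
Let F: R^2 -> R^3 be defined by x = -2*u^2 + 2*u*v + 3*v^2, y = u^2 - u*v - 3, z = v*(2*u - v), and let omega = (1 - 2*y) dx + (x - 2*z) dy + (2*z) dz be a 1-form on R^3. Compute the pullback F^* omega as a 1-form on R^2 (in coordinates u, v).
F^* omega = (4*u^3 - 14*u^2*v + 24*u*v^2 - 28*u - 9*v^3 + 14*v) du + (-2*u^3 + 2*u^2*v - 5*u*v^2 + 14*u + 4*v^3 + 42*v) dv

Using F^*(f dg) = (f ∘ F) d(g ∘ F), substitute each coordinate x_i by F_i(u, v) in f_i, and replace dx_i by d F_i = (∂F_i/∂u) du + (∂F_i/∂v) dv.
  For the x component: f_1(F) = -2*u^2 + 2*u*v + 7; d F_1 = (-4*u + 2*v) du + (2*u + 6*v) dv
  For the y component: f_2(F) = -2*u^2 - 2*u*v + 5*v^2; d F_2 = (2*u - v) du + (-u) dv
  For the z component: f_3(F) = 2*v*(2*u - v); d F_3 = (2*v) du + (2*u - 2*v) dv
Combining and collecting du, dv coefficients:
  coeff of du: 4*u^3 - 14*u^2*v + 24*u*v^2 - 28*u - 9*v^3 + 14*v
  coeff of dv: -2*u^3 + 2*u^2*v - 5*u*v^2 + 14*u + 4*v^3 + 42*v
F^* omega = (4*u^3 - 14*u^2*v + 24*u*v^2 - 28*u - 9*v^3 + 14*v) du + (-2*u^3 + 2*u^2*v - 5*u*v^2 + 14*u + 4*v^3 + 42*v) dv.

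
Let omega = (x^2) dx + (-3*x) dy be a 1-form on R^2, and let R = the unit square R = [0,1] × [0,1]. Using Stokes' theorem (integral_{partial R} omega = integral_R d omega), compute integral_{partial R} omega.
integral_(partial R) omega = -3

Stokes: integral_partial_R omega = integral_R d omega with d omega = (∂Q/∂x - ∂P/∂y) dx ∧ dy.
  ∂Q/∂x = -3
  ∂P/∂y = 0
  integrand = ∂Q/∂x - ∂P/∂y = -3.
Integrating over R: integral_0^1 integral_0^1 (-3) dx dy = -3.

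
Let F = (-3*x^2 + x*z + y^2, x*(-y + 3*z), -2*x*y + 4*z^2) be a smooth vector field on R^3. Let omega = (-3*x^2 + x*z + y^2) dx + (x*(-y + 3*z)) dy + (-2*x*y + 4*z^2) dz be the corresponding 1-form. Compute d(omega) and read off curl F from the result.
d(omega) = (-5*x) dy ∧ dz + (x + 2*y) dz ∧ dx + (-3*y + 3*z) dx ∧ dy; curl F = (-5*x, x + 2*y, -3*y + 3*z)

d omega = sum_{i<j} (∂f_j/∂x_i - ∂f_i/∂x_j) dx_i ∧ dx_j. Under the identification (dy ∧ dz, dz ∧ dx, dx ∧ dy) ↔ (e_x, e_y, e_z), the coefficients are exactly the components of curl F. Compute:
  ∂R/∂y - ∂Q/∂z = (-2*x) - (3*x) = -5*x
  ∂P/∂z - ∂R/∂x = (x) - (-2*y) = x + 2*y
  ∂Q/∂x - ∂P/∂y = (-y + 3*z) - (2*y) = -3*y + 3*z.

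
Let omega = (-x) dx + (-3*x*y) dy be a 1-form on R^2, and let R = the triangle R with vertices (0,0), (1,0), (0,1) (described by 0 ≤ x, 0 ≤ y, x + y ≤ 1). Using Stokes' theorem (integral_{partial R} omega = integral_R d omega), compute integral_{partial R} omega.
integral_(partial R) omega = -1/2

Stokes: integral_partial_R omega = integral_R d omega with d omega = (∂Q/∂x - ∂P/∂y) dx ∧ dy.
  ∂Q/∂x = -3*y
  ∂P/∂y = 0
  integrand = ∂Q/∂x - ∂P/∂y = -3*y.
Integrating over R: integral_0^1 integral_0^{1-x} (-3*y) dy dx = -1/2.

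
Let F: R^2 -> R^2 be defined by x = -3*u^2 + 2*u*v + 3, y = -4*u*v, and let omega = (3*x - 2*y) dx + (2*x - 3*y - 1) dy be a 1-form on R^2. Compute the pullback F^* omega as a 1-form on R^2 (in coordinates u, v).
F^* omega = (54*u^3 - 78*u^2*v - 36*u*v^2 - 54*u - 2*v) du + (2*u*(3*u^2 - 18*u*v - 1)) dv

Using F^*(f dg) = (f ∘ F) d(g ∘ F), substitute each coordinate x_i by F_i(u, v) in f_i, and replace dx_i by d F_i = (∂F_i/∂u) du + (∂F_i/∂v) dv.
  For the x component: f_1(F) = -9*u^2 + 14*u*v + 9; d F_1 = (-6*u + 2*v) du + (2*u) dv
  For the y component: f_2(F) = -6*u^2 + 16*u*v + 5; d F_2 = (-4*v) du + (-4*u) dv
Combining and collecting du, dv coefficients:
  coeff of du: 54*u^3 - 78*u^2*v - 36*u*v^2 - 54*u - 2*v
  coeff of dv: 2*u*(3*u^2 - 18*u*v - 1)
F^* omega = (54*u^3 - 78*u^2*v - 36*u*v^2 - 54*u - 2*v) du + (2*u*(3*u^2 - 18*u*v - 1)) dv.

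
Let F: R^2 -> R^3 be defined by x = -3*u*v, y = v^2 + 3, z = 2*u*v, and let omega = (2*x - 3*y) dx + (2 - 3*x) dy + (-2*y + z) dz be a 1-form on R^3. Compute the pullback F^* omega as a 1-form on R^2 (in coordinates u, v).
F^* omega = (v*(22*u*v + 5*v^2 + 15)) du + (22*u^2*v + 23*u*v^2 + 15*u + 4*v) dv

Using F^*(f dg) = (f ∘ F) d(g ∘ F), substitute each coordinate x_i by F_i(u, v) in f_i, and replace dx_i by d F_i = (∂F_i/∂u) du + (∂F_i/∂v) dv.
  For the x component: f_1(F) = -6*u*v - 3*v^2 - 9; d F_1 = (-3*v) du + (-3*u) dv
  For the y component: f_2(F) = 9*u*v + 2; d F_2 = (0) du + (2*v) dv
  For the z component: f_3(F) = 2*u*v - 2*v^2 - 6; d F_3 = (2*v) du + (2*u) dv
Combining and collecting du, dv coefficients:
  coeff of du: v*(22*u*v + 5*v^2 + 15)
  coeff of dv: 22*u^2*v + 23*u*v^2 + 15*u + 4*v
F^* omega = (v*(22*u*v + 5*v^2 + 15)) du + (22*u^2*v + 23*u*v^2 + 15*u + 4*v) dv.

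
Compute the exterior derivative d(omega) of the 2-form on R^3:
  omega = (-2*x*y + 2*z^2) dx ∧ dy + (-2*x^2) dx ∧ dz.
d(omega) = (4*z) dx ∧ dy ∧ dz

For a 2-form omega = sum_{i<j} g_{ij} dx_i ∧ dx_j, the exterior derivative is
  d(omega) = sum_{i<j} d(g_{ij}) ∧ dx_i ∧ dx_j = sum_{i<j, k} (∂g_{ij}/∂x_k) dx_k ∧ dx_i ∧ dx_j.
Expand each term, using dx_k ∧ dx_i ∧ dx_j = sgn(permutation) dx_{(a)} ∧ dx_{(b)} ∧ dx_{(c)} with (a < b < c) sorted:
  d(-2*x*y + 2*z^2) includes (∂/∂z)(-2*x*y + 2*z^2) dz = (4*z) dz, which multiplied by dx ∧ dy gives (4*z) dx ∧ dy ∧ dz
Collecting like 3-forms: d(omega) = (4*z) dx ∧ dy ∧ dz.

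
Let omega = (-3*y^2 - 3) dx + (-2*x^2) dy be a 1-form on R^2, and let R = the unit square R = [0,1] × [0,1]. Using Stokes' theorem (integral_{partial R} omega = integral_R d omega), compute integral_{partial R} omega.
integral_(partial R) omega = 1

Stokes: integral_partial_R omega = integral_R d omega with d omega = (∂Q/∂x - ∂P/∂y) dx ∧ dy.
  ∂Q/∂x = -4*x
  ∂P/∂y = -6*y
  integrand = ∂Q/∂x - ∂P/∂y = -4*x + 6*y.
Integrating over R: integral_0^1 integral_0^1 (-4*x + 6*y) dx dy = 1.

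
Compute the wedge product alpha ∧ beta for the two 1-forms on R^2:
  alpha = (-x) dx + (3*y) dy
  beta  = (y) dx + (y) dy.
alpha ∧ beta = (-y*(x + 3*y)) dx ∧ dy

Distribute the wedge, using dx_i ∧ dx_j = -dx_j ∧ dx_i and dx_i ∧ dx_i = 0. For each pair (i, j) with i < j, the coefficient of dx_i ∧ dx_j in alpha ∧ beta is (alpha_i * beta_j - alpha_j * beta_i). Collecting: alpha ∧ beta = (-y*(x + 3*y)) dx ∧ dy.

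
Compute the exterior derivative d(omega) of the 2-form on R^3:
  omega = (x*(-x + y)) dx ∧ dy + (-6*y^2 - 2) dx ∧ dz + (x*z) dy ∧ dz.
d(omega) = (12*y + z) dx ∧ dy ∧ dz

For a 2-form omega = sum_{i<j} g_{ij} dx_i ∧ dx_j, the exterior derivative is
  d(omega) = sum_{i<j} d(g_{ij}) ∧ dx_i ∧ dx_j = sum_{i<j, k} (∂g_{ij}/∂x_k) dx_k ∧ dx_i ∧ dx_j.
Expand each term, using dx_k ∧ dx_i ∧ dx_j = sgn(permutation) dx_{(a)} ∧ dx_{(b)} ∧ dx_{(c)} with (a < b < c) sorted:
  d(-6*y^2 - 2) includes (∂/∂y)(-6*y^2 - 2) dy = (-12*y) dy, which multiplied by dx ∧ dz gives (12*y) dx ∧ dy ∧ dz
  d(x*z) includes (∂/∂x)(x*z) dx = (z) dx, which multiplied by dy ∧ dz gives (z) dx ∧ dy ∧ dz
Collecting like 3-forms: d(omega) = (12*y + z) dx ∧ dy ∧ dz.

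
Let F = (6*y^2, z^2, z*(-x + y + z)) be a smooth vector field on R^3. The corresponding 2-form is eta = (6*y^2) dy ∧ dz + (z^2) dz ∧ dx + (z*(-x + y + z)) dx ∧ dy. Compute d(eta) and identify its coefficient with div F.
d(eta) = (-x + y + 2*z) dx ∧ dy ∧ dz; div F = -x + y + 2*z

For a 2-form in R^3 of the form above, applying d gives a 3-form with coefficient ∂P/∂x + ∂Q/∂y + ∂R/∂z:
  ∂P/∂x = 0
  ∂Q/∂y = 0
  ∂R/∂z = -x + y + 2*z
Sum = -x + y + 2*z, which is exactly div F.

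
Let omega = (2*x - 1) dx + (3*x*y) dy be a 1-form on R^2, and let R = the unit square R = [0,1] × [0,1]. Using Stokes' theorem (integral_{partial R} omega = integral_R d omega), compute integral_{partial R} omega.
integral_(partial R) omega = 3/2

Stokes: integral_partial_R omega = integral_R d omega with d omega = (∂Q/∂x - ∂P/∂y) dx ∧ dy.
  ∂Q/∂x = 3*y
  ∂P/∂y = 0
  integrand = ∂Q/∂x - ∂P/∂y = 3*y.
Integrating over R: integral_0^1 integral_0^1 (3*y) dx dy = 3/2.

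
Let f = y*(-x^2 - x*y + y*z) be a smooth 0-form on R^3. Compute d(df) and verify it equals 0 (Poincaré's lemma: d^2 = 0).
d(df) = 0

Step 1: df = sum_i (∂f/∂x_i) dx_i = (y*(-2*x - y)) dx + (-x^2 - 2*x*y + 2*y*z) dy + (y^2) dz.
Step 2: Apply d again. Using the 1-form formula, the coefficient of dx ∧ dy in d(df) is ∂^2 f/∂x ∂y - ∂^2 f/∂y ∂x = (-2*x - 2*y) - (-2*x - 2*y) = 0 (equality of mixed partials for smooth f).
Similarly for dx ∧ dz and dy ∧ dz — all coefficients vanish. So d(df) = 0.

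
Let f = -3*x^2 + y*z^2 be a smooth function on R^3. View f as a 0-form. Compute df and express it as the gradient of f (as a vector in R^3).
df = (-6*x) dx + (z^2) dy + (2*y*z) dz; grad f = (-6*x, z^2, 2*y*z)

For a 0-form f, d f = (∂f/∂x) dx + (∂f/∂y) dy + (∂f/∂z) dz. The components of the vector representation are exactly the entries of grad f in Cartesian coordinates:
  ∂f/∂x = -6*x
  ∂f/∂y = z^2
  ∂f/∂z = 2*y*z.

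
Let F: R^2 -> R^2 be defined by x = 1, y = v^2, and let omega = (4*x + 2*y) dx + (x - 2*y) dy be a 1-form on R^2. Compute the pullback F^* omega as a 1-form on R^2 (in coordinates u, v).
F^* omega = (-4*v^3 + 2*v) dv

Using F^*(f dg) = (f ∘ F) d(g ∘ F), substitute each coordinate x_i by F_i(u, v) in f_i, and replace dx_i by d F_i = (∂F_i/∂u) du + (∂F_i/∂v) dv.
  For the x component: f_1(F) = 2*v^2 + 4; d F_1 = (0) du + (0) dv
  For the y component: f_2(F) = 1 - 2*v^2; d F_2 = (0) du + (2*v) dv
Combining and collecting du, dv coefficients:
  coeff of du: 0
  coeff of dv: -4*v^3 + 2*v
F^* omega = (-4*v^3 + 2*v) dv.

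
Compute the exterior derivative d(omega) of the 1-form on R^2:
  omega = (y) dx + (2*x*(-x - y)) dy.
d(omega) = (-4*x - 2*y - 1) dx ∧ dy

For a 1-form omega = sum_i f_i dx_i, the exterior derivative is
  d(omega) = sum_{i < j} (∂f_j/∂x_i - ∂f_i/∂x_j) dx_i ∧ dx_j.
  coefficient of dx ∧ dy: ∂f_2/∂x - ∂f_1/∂y = ∂(2*x*(-x - y))/∂x - ∂(y)/∂y = -4*x - 2*y - 1
Assembling: d(omega) = (-4*x - 2*y - 1) dx ∧ dy.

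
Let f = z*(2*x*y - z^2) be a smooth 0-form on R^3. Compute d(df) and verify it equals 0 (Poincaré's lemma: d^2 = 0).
d(df) = 0

Step 1: df = sum_i (∂f/∂x_i) dx_i = (2*y*z) dx + (2*x*z) dy + (2*x*y - 3*z^2) dz.
Step 2: Apply d again. Using the 1-form formula, the coefficient of dx ∧ dy in d(df) is ∂^2 f/∂x ∂y - ∂^2 f/∂y ∂x = (2*z) - (2*z) = 0 (equality of mixed partials for smooth f).
Similarly for dx ∧ dz and dy ∧ dz — all coefficients vanish. So d(df) = 0.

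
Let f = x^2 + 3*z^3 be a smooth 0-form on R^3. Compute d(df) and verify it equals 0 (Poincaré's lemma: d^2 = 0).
d(df) = 0

Step 1: df = sum_i (∂f/∂x_i) dx_i = (2*x) dx + (0) dy + (9*z^2) dz.
Step 2: Apply d again. Using the 1-form formula, the coefficient of dx ∧ dy in d(df) is ∂^2 f/∂x ∂y - ∂^2 f/∂y ∂x = (0) - (0) = 0 (equality of mixed partials for smooth f).
Similarly for dx ∧ dz and dy ∧ dz — all coefficients vanish. So d(df) = 0.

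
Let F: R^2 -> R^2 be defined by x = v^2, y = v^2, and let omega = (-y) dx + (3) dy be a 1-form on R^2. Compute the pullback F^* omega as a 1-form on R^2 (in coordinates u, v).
F^* omega = (2*v*(3 - v^2)) dv

Using F^*(f dg) = (f ∘ F) d(g ∘ F), substitute each coordinate x_i by F_i(u, v) in f_i, and replace dx_i by d F_i = (∂F_i/∂u) du + (∂F_i/∂v) dv.
  For the x component: f_1(F) = -v^2; d F_1 = (0) du + (2*v) dv
  For the y component: f_2(F) = 3; d F_2 = (0) du + (2*v) dv
Combining and collecting du, dv coefficients:
  coeff of du: 0
  coeff of dv: 2*v*(3 - v^2)
F^* omega = (2*v*(3 - v^2)) dv.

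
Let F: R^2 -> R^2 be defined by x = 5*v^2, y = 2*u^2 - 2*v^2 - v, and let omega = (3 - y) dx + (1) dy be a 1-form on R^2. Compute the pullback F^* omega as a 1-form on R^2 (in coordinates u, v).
F^* omega = (4*u) du + (-20*u^2*v + 20*v^3 + 10*v^2 + 26*v - 1) dv

Using F^*(f dg) = (f ∘ F) d(g ∘ F), substitute each coordinate x_i by F_i(u, v) in f_i, and replace dx_i by d F_i = (∂F_i/∂u) du + (∂F_i/∂v) dv.
  For the x component: f_1(F) = -2*u^2 + 2*v^2 + v + 3; d F_1 = (0) du + (10*v) dv
  For the y component: f_2(F) = 1; d F_2 = (4*u) du + (-4*v - 1) dv
Combining and collecting du, dv coefficients:
  coeff of du: 4*u
  coeff of dv: -20*u^2*v + 20*v^3 + 10*v^2 + 26*v - 1
F^* omega = (4*u) du + (-20*u^2*v + 20*v^3 + 10*v^2 + 26*v - 1) dv.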